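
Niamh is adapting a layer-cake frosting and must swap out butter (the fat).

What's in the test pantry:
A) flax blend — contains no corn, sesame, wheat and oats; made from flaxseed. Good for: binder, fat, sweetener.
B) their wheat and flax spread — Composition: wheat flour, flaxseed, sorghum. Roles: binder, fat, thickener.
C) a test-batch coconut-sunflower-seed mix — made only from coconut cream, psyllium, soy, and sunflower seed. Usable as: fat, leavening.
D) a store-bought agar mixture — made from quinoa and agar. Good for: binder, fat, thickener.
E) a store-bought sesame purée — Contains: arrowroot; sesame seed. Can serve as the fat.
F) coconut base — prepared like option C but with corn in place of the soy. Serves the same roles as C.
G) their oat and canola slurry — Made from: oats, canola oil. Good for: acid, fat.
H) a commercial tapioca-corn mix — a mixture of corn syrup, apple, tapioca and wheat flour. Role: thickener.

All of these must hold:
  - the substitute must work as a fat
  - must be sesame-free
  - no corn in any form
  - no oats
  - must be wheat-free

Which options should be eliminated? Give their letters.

B, E, F, G, H

A: no oats, no corn — OK
B: has wheat flour, so not wheat-free — out
C: coconut cream and soy etc. — none of it excluded — OK
D: works as a fat, no corn, no wheat — valid
E: has sesame seed, so not sesame-free — no
F: has corn, so not corn-free — out
G: has oats, so not oat-free — out
H: not usable as a fat; has wheat flour, so not wheat-free (and 1 more) — no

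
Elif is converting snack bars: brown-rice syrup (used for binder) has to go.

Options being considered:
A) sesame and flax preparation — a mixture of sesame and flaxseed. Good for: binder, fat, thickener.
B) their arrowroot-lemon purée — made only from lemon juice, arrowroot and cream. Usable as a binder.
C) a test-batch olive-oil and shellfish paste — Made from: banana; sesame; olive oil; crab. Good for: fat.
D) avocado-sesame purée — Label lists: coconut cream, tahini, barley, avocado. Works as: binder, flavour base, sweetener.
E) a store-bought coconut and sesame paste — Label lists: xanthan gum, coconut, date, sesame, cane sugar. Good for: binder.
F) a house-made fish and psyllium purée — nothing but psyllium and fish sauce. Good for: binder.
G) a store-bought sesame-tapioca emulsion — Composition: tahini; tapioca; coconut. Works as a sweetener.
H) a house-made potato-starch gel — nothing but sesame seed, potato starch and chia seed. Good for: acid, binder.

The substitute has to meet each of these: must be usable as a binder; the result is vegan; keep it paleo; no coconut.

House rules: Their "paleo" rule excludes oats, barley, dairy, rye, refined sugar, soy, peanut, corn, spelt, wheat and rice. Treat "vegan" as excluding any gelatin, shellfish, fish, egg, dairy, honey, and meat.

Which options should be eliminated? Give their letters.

A: every rule checks out — keep
B: has cream, so not paleo; has cream, so not vegan — reject
C: not usable as a binder; has crab, so not vegan — out
D: has barley, so not paleo; has coconut cream, so not coconut-free — out
E: has cane sugar, so not paleo; has coconut, so not coconut-free — no
F: has fish sauce, so not vegan — out
G: not usable as a binder; has coconut, so not coconut-free — reject
H: nothing on the exclusion list — keep

B, C, D, E, F, G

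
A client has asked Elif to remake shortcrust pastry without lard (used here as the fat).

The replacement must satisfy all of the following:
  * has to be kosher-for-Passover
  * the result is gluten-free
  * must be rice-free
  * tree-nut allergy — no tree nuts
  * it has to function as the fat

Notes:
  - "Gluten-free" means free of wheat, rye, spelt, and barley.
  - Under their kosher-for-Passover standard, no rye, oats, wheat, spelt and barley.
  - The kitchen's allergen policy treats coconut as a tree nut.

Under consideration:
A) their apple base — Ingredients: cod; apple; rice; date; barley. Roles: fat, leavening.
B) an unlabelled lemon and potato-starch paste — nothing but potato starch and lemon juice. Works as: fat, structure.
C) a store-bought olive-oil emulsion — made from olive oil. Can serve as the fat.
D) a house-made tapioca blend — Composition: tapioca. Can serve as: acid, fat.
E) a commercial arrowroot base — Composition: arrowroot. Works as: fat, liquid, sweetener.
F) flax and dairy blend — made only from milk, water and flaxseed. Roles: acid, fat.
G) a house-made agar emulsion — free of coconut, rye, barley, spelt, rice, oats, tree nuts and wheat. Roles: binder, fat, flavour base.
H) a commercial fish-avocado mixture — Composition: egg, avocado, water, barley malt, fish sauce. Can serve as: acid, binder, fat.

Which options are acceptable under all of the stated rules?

B, C, D, E, F, G

A: has barley, so not gluten-free; has barley, so not kosher-for-Passover (and 1 more) — reject
B: no rice, tree-nut-free — OK
C: only olive oil; none excluded — valid
D: nothing on the exclusion list — OK
E: nothing on the exclusion list — OK
F: gluten-free, no rice — OK
G: no rice, gluten-free — keep
H: has barley malt, so not gluten-free; has barley malt, so not kosher-for-Passover — out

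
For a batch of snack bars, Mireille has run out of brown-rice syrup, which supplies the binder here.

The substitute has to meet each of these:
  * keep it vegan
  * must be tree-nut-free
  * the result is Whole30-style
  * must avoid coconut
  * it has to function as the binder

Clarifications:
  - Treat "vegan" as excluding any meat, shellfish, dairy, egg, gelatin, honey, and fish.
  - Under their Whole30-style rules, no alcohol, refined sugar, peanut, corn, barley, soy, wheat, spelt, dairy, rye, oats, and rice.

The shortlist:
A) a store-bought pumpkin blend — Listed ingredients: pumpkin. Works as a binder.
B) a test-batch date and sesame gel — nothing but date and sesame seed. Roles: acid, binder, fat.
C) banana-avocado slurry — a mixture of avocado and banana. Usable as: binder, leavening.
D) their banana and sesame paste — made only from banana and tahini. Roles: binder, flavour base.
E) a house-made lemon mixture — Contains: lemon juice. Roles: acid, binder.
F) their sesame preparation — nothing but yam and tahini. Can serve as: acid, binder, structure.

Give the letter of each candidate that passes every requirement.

A: only pumpkin; none excluded — valid
B: only sesame seed and date; none excluded — OK
C: nothing on the exclusion list — OK
D: nothing on the exclusion list — valid
E: only lemon juice; none excluded — keep
F: only tahini and yam; none excluded — OK

A, B, C, D, E, F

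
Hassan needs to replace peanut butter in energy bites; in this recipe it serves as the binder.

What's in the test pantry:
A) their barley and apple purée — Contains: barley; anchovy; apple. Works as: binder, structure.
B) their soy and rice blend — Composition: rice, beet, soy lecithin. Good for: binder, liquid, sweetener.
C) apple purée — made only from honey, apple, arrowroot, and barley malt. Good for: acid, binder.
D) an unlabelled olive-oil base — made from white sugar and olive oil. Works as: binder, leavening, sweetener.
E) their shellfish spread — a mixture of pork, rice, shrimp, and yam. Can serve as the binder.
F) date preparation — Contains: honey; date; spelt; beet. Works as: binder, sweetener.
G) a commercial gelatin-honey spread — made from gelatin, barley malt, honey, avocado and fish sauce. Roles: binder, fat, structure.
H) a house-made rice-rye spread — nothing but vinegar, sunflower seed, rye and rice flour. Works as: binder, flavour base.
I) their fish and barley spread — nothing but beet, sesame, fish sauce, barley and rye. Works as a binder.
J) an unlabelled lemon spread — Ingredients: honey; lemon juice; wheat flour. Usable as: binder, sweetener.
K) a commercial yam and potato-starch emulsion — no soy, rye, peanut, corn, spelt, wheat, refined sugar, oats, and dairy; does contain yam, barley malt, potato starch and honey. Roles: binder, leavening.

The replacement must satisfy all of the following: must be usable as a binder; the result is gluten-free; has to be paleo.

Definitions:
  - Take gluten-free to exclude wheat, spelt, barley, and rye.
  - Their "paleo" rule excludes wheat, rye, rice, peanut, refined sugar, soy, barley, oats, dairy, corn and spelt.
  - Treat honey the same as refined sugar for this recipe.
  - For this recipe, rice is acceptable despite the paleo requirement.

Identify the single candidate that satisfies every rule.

E

A: has barley, so not gluten-free; has barley, so not paleo — out
B: has soy lecithin, so not paleo — reject
C: has barley malt, so not gluten-free; has barley malt, so not paleo — no
D: has white sugar, so not paleo — no
E: rice is permitted under the paleo carve-out; nothing else excluded — keep
F: has spelt, so not gluten-free; has honey, so not paleo — no
G: has barley malt, so not gluten-free; has barley malt, so not paleo — out
H: has rye, so not gluten-free; has rye, so not paleo — reject
I: has barley, so not gluten-free; has barley, so not paleo — reject
J: has wheat flour, so not gluten-free; has honey, so not paleo — out
K: has barley malt, so not gluten-free; has barley malt, so not paleo — no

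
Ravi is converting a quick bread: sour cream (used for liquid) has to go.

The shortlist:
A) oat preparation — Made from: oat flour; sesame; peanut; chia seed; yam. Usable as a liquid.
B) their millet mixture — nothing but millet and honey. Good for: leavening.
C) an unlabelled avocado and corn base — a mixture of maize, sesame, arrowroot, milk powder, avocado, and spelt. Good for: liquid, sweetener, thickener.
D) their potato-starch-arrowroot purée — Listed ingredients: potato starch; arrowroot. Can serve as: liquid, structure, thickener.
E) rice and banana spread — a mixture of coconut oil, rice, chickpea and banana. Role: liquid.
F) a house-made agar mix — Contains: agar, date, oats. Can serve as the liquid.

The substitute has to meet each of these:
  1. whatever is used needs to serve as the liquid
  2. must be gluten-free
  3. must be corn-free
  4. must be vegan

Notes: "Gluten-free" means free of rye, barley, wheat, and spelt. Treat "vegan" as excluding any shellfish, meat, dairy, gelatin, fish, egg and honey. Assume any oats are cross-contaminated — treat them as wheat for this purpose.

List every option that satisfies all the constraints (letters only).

D, E

A: has oat flour, so not gluten-free — out
B: not usable as a liquid; has honey, so not vegan — reject
C: has spelt, so not gluten-free; has milk powder, so not vegan (and 1 more) — reject
D: gluten-free, no corn — OK
E: coconut oil and rice etc. — none of it excluded — OK
F: has oats, so not gluten-free — reject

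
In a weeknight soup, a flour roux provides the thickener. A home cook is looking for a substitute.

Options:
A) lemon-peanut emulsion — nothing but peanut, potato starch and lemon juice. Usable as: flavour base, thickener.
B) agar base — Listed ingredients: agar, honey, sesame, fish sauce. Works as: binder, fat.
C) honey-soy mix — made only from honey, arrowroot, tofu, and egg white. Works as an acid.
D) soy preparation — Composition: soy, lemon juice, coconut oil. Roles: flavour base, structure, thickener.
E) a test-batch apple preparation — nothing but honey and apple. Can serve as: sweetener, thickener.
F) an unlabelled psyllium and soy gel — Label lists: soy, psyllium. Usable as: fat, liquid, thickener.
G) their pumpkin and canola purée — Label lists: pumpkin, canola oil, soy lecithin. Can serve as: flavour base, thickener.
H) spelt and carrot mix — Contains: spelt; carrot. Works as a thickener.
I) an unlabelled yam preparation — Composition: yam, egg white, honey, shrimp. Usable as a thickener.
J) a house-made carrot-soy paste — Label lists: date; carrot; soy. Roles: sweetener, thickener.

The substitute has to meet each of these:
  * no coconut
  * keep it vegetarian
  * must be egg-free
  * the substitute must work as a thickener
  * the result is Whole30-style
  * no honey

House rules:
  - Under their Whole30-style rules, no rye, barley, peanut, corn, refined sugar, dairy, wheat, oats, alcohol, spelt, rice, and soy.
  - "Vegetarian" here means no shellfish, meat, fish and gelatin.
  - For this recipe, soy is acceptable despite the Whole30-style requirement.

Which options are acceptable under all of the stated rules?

F, G, J

A: has peanut, so not Whole30-style — out
B: not usable as a thickener; has fish sauce, so not vegetarian (and 1 more) — out
C: not usable as a thickener; has egg white, so not egg-free (and 1 more) — reject
D: has coconut oil, so not coconut-free — out
E: has honey, so not honey-free — no
F: soy is permitted under the Whole30-style carve-out; nothing else excluded — OK
G: soy is permitted under the Whole30-style carve-out; nothing else excluded — keep
H: has spelt, so not Whole30-style — no
I: has shrimp, so not vegetarian; has egg white, so not egg-free (and 1 more) — no
J: soy is permitted under the Whole30-style carve-out; nothing else excluded — keep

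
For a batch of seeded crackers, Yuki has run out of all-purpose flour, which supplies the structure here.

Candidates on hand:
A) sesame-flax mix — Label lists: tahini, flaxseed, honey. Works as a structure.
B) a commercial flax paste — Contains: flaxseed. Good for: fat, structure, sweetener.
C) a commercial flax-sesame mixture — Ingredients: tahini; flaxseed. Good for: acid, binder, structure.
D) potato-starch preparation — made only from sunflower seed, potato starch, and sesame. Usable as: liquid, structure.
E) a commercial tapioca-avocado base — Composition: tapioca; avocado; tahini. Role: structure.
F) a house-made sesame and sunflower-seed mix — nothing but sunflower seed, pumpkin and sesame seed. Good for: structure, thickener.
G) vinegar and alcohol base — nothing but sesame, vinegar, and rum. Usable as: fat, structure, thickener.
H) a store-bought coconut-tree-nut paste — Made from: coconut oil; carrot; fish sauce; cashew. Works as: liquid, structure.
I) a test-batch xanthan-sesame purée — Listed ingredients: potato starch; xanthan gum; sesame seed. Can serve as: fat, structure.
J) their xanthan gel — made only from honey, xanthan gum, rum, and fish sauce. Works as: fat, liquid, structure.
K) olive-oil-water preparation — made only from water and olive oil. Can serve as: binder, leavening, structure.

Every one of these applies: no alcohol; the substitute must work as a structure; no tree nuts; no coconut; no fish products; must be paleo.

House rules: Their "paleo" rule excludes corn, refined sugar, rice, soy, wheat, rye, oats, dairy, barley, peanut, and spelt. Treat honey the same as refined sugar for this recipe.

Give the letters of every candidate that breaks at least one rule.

A, G, H, J

A: has honey, so not paleo — out
B: works as a structure, no coconut, no tree nuts — OK
C: only tahini and flaxseed; none excluded — keep
D: only sesame, sunflower seed, and potato starch; none excluded — OK
E: all constraints satisfied — valid
F: works as a structure, no alcohol, paleo — valid
G: has rum, so not alcohol-free — no
H: has coconut oil, so not coconut-free; has fish sauce, so not fish-free (and 1 more) — no
I: all constraints satisfied — valid
J: has honey, so not paleo; has rum, so not alcohol-free (and 1 more) — reject
K: only water and olive oil; none excluded — OK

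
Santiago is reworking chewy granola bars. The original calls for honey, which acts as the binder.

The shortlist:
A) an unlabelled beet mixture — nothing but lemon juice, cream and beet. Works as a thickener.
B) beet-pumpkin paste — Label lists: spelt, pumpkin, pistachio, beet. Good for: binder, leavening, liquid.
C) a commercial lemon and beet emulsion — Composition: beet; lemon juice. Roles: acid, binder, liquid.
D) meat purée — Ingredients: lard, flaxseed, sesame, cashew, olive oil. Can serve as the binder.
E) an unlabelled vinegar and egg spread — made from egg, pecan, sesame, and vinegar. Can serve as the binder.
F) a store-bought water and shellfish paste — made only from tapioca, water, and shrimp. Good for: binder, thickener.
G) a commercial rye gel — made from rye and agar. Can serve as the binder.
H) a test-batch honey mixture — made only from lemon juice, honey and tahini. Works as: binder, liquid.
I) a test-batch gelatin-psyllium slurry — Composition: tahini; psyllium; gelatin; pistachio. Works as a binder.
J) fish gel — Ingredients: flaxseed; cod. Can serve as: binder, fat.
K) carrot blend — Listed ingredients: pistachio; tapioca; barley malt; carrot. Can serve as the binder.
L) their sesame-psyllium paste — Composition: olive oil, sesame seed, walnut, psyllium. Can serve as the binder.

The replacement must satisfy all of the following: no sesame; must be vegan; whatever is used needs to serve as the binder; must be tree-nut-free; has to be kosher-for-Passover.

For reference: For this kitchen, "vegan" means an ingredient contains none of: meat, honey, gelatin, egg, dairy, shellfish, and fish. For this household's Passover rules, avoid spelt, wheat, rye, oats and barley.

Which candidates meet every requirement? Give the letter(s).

C

A: not usable as a binder; has cream, so not vegan — reject
B: has spelt, so not kosher-for-Passover; has pistachio, so not tree-nut-free — reject
C: only beet and lemon juice; none excluded — valid
D: has lard, so not vegan; has sesame, so not sesame-free (and 1 more) — reject
E: has egg, so not vegan; has sesame, so not sesame-free (and 1 more) — out
F: has shrimp, so not vegan — no
G: has rye, so not kosher-for-Passover — out
H: has honey, so not vegan; has tahini, so not sesame-free — reject
I: has gelatin, so not vegan; has tahini, so not sesame-free (and 1 more) — out
J: has cod, so not vegan — reject
K: has barley malt, so not kosher-for-Passover; has pistachio, so not tree-nut-free — reject
L: has sesame seed, so not sesame-free; has walnut, so not tree-nut-free — out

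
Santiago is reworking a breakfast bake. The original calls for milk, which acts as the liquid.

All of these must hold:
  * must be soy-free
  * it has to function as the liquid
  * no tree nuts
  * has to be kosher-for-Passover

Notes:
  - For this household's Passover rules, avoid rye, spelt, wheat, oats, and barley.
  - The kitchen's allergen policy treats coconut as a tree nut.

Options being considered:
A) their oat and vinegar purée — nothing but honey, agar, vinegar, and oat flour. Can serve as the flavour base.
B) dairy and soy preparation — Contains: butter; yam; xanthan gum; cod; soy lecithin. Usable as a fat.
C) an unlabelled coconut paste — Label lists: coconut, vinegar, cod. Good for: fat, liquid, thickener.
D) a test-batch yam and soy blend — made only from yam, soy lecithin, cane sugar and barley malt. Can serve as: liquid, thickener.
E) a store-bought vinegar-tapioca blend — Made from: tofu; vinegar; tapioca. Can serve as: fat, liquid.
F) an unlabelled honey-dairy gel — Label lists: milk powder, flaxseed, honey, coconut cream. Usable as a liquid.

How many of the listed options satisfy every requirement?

0

A: not usable as a liquid; has oat flour, so not kosher-for-Passover — no
B: not usable as a liquid; has soy lecithin, so not soy-free — no
C: has coconut, so not tree-nut-free — out
D: has barley malt, so not kosher-for-Passover; has soy lecithin, so not soy-free — reject
E: has tofu, so not soy-free — reject
F: has coconut cream, so not tree-nut-free — no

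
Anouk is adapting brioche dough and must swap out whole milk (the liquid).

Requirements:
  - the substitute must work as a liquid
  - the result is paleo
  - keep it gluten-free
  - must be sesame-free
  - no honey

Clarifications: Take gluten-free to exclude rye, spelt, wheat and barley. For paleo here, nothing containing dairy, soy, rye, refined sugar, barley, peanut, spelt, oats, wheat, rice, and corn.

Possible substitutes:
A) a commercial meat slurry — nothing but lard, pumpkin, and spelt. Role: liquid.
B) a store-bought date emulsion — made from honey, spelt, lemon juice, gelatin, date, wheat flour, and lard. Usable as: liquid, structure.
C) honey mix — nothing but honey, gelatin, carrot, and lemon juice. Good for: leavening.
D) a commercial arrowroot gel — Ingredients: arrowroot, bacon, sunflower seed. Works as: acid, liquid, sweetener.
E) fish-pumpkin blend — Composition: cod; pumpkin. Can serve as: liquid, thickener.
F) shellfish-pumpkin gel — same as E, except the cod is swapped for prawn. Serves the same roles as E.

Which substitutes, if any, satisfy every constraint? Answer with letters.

A: has spelt, so not gluten-free; has spelt, so not paleo — out
B: has spelt, so not gluten-free; has spelt, so not paleo (and 1 more) — reject
C: not usable as a liquid; has honey, so not honey-free — reject
D: only bacon, arrowroot, and sunflower seed; none excluded — OK
E: only cod and pumpkin; none excluded — keep
F: nothing on the exclusion list — keep

D, E, F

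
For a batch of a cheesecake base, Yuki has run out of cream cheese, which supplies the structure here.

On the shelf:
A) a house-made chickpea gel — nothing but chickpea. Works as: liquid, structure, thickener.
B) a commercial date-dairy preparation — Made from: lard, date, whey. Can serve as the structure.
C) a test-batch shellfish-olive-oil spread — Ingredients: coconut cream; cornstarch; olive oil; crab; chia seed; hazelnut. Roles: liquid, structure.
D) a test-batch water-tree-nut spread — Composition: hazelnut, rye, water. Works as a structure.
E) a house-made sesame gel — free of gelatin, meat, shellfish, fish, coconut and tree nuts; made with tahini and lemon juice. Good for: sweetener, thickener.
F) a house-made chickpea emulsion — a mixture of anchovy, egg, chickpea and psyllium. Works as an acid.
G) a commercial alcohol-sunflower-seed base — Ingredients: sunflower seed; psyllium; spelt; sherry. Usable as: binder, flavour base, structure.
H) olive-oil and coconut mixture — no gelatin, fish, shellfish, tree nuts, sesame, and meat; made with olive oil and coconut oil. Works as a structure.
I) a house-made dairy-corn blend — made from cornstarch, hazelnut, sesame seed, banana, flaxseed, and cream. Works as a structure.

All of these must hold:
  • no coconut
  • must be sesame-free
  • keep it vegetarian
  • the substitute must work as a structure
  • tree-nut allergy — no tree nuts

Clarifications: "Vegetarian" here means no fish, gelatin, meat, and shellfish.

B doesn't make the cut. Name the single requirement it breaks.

usable as a structure: satisfied
vegetarian: has lard — fails
coconut-free: satisfied
tree-nut-free: satisfied
sesame-free: satisfied

vegetarian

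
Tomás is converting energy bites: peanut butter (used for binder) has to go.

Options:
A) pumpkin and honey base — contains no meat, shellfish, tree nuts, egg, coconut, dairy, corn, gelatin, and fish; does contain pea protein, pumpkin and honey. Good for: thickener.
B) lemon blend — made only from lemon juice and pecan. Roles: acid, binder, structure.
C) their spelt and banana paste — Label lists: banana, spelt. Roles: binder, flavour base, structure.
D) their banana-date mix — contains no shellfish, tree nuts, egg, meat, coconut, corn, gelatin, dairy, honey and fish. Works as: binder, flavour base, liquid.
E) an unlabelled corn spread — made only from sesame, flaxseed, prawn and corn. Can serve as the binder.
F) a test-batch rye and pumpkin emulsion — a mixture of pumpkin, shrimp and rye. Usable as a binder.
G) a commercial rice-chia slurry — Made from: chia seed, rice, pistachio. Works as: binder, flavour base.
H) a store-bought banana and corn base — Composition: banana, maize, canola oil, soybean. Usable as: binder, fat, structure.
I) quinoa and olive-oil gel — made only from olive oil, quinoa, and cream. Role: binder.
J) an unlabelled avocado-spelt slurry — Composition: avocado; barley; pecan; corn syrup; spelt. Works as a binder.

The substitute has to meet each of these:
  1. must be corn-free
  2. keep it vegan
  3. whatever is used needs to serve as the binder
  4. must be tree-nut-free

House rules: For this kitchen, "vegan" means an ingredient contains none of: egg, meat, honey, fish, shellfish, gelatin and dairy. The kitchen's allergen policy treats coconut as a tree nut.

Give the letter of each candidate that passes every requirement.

A: not usable as a binder; has honey, so not vegan — reject
B: has pecan, so not tree-nut-free — no
C: only spelt and banana; none excluded — valid
D: works as a binder, tree-nut-free, no corn — OK
E: has prawn, so not vegan; has corn, so not corn-free — reject
F: has shrimp, so not vegan — out
G: has pistachio, so not tree-nut-free — no
H: has maize, so not corn-free — no
I: has cream, so not vegan — reject
J: has pecan, so not tree-nut-free; has corn syrup, so not corn-free — reject

C, D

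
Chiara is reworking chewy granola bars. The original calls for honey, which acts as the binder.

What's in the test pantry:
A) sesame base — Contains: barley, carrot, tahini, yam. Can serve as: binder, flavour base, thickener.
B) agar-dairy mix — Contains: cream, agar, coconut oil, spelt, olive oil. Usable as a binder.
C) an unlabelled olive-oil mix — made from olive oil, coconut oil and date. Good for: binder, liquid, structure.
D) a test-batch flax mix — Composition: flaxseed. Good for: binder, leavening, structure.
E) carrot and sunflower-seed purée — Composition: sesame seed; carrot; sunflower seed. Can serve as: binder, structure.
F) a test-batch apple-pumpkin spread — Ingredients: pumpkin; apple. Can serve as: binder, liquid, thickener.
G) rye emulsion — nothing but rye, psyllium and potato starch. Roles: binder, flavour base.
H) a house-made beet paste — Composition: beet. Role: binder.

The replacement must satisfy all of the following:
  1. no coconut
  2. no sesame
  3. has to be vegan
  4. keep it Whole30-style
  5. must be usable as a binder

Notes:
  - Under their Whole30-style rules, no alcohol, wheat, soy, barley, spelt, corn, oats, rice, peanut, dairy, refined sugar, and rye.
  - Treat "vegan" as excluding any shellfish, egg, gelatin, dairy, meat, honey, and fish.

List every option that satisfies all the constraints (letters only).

D, F, H

A: has barley, so not Whole30-style; has tahini, so not sesame-free — no
B: has cream, so not Whole30-style; has cream, so not vegan (and 1 more) — no
C: has coconut oil, so not coconut-free — reject
D: Whole30-style, vegan — valid
E: has sesame seed, so not sesame-free — no
F: works as a binder, Whole30-style, no sesame — OK
G: has rye, so not Whole30-style — no
H: nothing on the exclusion list — OK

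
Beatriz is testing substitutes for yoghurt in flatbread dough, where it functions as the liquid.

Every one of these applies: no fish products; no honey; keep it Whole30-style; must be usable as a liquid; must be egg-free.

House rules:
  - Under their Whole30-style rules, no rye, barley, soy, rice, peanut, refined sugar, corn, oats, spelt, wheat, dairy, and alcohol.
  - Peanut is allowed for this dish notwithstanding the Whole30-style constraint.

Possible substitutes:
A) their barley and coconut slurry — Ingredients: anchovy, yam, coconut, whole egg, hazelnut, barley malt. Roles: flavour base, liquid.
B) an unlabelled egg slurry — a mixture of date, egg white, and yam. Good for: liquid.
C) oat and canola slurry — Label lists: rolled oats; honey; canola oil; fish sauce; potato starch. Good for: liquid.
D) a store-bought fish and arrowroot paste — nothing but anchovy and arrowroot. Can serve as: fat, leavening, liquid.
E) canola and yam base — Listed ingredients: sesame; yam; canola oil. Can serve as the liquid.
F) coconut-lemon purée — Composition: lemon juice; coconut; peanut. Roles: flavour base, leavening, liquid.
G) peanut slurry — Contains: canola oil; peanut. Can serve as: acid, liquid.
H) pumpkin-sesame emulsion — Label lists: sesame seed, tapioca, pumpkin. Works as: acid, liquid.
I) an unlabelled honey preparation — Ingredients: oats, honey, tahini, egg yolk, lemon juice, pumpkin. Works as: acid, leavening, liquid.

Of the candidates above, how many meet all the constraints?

A: has barley malt, so not Whole30-style; has whole egg, so not egg-free (and 1 more) — out
B: has egg white, so not egg-free — out
C: has rolled oats, so not Whole30-style; has honey, so not honey-free (and 1 more) — reject
D: has anchovy, so not fish-free — reject
E: Whole30-style, no fish — valid
F: peanut is permitted under the Whole30-style carve-out; nothing else excluded — OK
G: peanut is permitted under the Whole30-style carve-out; nothing else excluded — valid
H: works as a liquid, no honey, no fish — keep
I: has oats, so not Whole30-style; has egg yolk, so not egg-free (and 1 more) — out

4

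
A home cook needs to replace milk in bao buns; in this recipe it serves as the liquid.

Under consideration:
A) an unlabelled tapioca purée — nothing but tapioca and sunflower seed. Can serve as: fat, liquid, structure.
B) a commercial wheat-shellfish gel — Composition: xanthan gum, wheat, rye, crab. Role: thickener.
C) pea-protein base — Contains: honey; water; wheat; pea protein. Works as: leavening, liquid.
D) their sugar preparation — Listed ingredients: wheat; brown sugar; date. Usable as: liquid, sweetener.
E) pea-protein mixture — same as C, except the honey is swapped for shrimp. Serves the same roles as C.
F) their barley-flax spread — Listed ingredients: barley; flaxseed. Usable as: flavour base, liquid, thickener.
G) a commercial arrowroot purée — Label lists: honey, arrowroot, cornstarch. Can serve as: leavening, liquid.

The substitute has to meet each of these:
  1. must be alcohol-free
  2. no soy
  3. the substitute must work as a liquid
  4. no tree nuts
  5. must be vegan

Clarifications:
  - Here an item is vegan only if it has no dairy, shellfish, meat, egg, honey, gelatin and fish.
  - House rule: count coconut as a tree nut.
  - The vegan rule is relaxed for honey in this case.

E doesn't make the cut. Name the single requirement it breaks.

usable as a liquid: satisfied
vegan: has shrimp — fails
soy-free: satisfied
tree-nut-free: satisfied
alcohol-free: satisfied

vegan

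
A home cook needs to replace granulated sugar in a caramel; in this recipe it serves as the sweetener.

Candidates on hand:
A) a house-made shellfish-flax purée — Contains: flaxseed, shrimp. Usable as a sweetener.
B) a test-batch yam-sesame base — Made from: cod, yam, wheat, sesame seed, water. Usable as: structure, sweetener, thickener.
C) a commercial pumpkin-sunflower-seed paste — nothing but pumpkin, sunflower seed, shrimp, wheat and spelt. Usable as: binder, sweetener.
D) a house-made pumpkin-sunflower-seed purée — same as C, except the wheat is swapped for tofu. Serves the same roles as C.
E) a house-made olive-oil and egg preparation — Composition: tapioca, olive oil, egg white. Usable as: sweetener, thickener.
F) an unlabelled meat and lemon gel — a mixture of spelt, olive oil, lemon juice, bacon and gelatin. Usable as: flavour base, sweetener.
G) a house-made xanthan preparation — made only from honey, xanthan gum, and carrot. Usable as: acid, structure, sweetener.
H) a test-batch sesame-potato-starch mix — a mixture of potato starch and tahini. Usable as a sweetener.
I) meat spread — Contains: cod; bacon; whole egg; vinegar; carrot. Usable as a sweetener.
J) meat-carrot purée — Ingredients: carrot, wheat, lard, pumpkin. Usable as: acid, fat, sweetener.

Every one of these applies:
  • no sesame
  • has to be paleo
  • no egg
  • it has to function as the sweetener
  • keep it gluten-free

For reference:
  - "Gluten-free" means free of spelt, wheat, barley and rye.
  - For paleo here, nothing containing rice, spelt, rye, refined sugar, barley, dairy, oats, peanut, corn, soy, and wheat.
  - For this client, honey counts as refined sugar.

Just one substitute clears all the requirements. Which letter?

A: works as a sweetener, no sesame, paleo — OK
B: has wheat, so not gluten-free; has wheat, so not paleo (and 1 more) — out
C: has spelt, so not gluten-free; has spelt, so not paleo — reject
D: has spelt, so not gluten-free; has tofu, so not paleo — out
E: has egg white, so not egg-free — reject
F: has spelt, so not gluten-free; has spelt, so not paleo — reject
G: has honey, so not paleo — out
H: has tahini, so not sesame-free — no
I: has whole egg, so not egg-free — out
J: has wheat, so not gluten-free; has wheat, so not paleo — no

A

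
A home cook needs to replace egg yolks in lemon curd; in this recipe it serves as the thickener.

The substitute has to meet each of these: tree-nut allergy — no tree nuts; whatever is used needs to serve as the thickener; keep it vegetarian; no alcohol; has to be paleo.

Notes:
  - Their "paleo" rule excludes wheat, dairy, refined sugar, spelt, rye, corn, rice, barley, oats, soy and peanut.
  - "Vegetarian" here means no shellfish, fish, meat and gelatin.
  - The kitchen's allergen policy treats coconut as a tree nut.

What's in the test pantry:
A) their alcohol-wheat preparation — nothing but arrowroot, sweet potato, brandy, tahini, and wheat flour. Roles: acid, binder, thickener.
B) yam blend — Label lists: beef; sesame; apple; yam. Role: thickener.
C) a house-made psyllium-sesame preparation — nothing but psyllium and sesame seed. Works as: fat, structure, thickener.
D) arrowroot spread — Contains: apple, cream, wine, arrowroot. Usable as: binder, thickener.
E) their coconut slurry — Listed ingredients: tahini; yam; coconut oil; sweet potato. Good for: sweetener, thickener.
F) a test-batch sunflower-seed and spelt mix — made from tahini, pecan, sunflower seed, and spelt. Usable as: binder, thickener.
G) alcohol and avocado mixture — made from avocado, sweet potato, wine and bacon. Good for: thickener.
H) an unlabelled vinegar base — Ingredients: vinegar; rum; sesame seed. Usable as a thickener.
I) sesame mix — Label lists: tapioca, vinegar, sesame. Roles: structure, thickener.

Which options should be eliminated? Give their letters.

A, B, D, E, F, G, H

A: has wheat flour, so not paleo; has brandy, so not alcohol-free — reject
B: has beef, so not vegetarian — out
C: nothing on the exclusion list — OK
D: has cream, so not paleo; has wine, so not alcohol-free — out
E: has coconut oil, so not tree-nut-free — no
F: has spelt, so not paleo; has pecan, so not tree-nut-free — no
G: has bacon, so not vegetarian; has wine, so not alcohol-free — reject
H: has rum, so not alcohol-free — out
I: works as a thickener, vegetarian, no alcohol — valid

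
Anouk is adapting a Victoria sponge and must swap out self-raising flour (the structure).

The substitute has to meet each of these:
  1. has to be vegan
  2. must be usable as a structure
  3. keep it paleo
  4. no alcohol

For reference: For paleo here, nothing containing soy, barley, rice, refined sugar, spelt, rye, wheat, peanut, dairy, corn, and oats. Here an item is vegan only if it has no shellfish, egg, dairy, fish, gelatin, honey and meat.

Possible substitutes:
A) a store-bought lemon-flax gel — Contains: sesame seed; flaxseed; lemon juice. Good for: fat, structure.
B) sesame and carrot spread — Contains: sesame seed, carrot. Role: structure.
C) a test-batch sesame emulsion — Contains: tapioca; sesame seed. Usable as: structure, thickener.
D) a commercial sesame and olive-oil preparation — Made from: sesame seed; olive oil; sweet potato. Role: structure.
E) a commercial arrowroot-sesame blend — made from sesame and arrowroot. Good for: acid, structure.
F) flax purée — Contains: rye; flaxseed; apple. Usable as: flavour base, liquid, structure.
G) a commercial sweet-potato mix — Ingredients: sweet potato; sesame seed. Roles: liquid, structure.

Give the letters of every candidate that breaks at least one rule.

A: works as a structure, vegan, no alcohol — keep
B: only sesame seed and carrot; none excluded — valid
C: all constraints satisfied — OK
D: only sesame seed, sweet potato and olive oil; none excluded — OK
E: paleo, no alcohol — valid
F: has rye, so not paleo — out
G: paleo, no alcohol — valid

F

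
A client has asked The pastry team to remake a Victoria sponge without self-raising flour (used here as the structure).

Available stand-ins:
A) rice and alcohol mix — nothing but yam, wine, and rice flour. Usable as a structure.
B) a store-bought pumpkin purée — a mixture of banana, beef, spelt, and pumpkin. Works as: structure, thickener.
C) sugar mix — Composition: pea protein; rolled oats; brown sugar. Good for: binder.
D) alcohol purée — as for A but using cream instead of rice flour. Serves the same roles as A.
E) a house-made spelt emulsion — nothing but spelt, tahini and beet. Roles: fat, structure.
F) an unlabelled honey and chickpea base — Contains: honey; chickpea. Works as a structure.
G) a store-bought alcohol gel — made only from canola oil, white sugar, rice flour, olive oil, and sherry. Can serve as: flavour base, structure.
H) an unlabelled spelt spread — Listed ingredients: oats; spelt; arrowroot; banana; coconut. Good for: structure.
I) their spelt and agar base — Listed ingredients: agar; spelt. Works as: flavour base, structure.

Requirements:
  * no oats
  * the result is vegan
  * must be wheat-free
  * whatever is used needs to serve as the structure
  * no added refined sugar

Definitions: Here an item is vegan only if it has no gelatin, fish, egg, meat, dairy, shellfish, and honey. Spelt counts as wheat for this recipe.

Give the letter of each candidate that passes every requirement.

A

A: works as a structure, wheat-free, no oats — OK
B: has beef, so not vegan; has spelt, so not wheat-free — reject
C: not usable as a structure; has brown sugar, so not no-added-sugar (and 1 more) — reject
D: has cream, so not vegan — out
E: has spelt, so not wheat-free — reject
F: has honey, so not vegan — no
G: has white sugar, so not no-added-sugar — out
H: has oats, so not oat-free; has spelt, so not wheat-free — reject
I: has spelt, so not wheat-free — out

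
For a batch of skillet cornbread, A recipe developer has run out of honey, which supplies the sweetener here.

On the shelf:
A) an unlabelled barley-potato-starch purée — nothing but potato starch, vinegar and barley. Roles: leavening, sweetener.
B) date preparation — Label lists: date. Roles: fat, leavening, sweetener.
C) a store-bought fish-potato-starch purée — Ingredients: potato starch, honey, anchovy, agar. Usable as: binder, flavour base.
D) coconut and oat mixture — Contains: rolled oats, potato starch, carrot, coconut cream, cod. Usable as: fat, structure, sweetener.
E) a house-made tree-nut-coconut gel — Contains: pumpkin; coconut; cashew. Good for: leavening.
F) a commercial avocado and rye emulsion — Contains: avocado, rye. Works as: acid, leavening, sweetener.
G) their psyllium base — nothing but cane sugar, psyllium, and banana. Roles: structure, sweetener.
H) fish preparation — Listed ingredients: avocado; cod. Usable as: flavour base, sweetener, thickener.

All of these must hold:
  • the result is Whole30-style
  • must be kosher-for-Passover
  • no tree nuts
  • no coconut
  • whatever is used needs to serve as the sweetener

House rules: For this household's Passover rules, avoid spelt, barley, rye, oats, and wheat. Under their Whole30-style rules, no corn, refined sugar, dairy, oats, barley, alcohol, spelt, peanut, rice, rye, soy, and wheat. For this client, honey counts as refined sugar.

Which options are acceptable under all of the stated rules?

B, H

A: has barley, so not kosher-for-Passover; has barley, so not Whole30-style — reject
B: no tree nuts, kosher-for-Passover — valid
C: not usable as a sweetener; has honey, so not Whole30-style — reject
D: has rolled oats, so not kosher-for-Passover; has rolled oats, so not Whole30-style (and 1 more) — out
E: not usable as a sweetener; has coconut, so not coconut-free (and 1 more) — no
F: has rye, so not kosher-for-Passover; has rye, so not Whole30-style — out
G: has cane sugar, so not Whole30-style — out
H: works as a sweetener, no tree nuts, kosher-for-Passover — OK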